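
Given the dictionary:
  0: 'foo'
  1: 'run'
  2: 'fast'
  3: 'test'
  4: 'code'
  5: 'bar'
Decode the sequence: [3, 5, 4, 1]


Look up each index in the dictionary:
  3 -> 'test'
  5 -> 'bar'
  4 -> 'code'
  1 -> 'run'

Decoded: "test bar code run"


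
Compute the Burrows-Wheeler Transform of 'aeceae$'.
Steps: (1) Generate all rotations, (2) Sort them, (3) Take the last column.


Rotations (sorted):
  0: $aeceae -> last char: e
  1: ae$aece -> last char: e
  2: aeceae$ -> last char: $
  3: ceae$ae -> last char: e
  4: e$aecea -> last char: a
  5: eae$aec -> last char: c
  6: eceae$a -> last char: a


BWT = ee$eaca


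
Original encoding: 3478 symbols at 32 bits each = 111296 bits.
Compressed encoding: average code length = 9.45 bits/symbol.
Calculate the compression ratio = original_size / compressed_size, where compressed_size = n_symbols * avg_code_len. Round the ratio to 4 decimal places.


original_size = n_symbols * orig_bits = 3478 * 32 = 111296 bits
compressed_size = n_symbols * avg_code_len = 3478 * 9.45 = 32867.1 bits
ratio = original_size / compressed_size = 111296 / 32867.1 = 3.3862

Compression ratio = 3.3862


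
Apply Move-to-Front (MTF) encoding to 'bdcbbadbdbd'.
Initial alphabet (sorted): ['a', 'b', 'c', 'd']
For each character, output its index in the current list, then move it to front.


MTF encoding:
'b': index 1 in ['a', 'b', 'c', 'd'] -> ['b', 'a', 'c', 'd']
'd': index 3 in ['b', 'a', 'c', 'd'] -> ['d', 'b', 'a', 'c']
'c': index 3 in ['d', 'b', 'a', 'c'] -> ['c', 'd', 'b', 'a']
'b': index 2 in ['c', 'd', 'b', 'a'] -> ['b', 'c', 'd', 'a']
'b': index 0 in ['b', 'c', 'd', 'a'] -> ['b', 'c', 'd', 'a']
'a': index 3 in ['b', 'c', 'd', 'a'] -> ['a', 'b', 'c', 'd']
'd': index 3 in ['a', 'b', 'c', 'd'] -> ['d', 'a', 'b', 'c']
'b': index 2 in ['d', 'a', 'b', 'c'] -> ['b', 'd', 'a', 'c']
'd': index 1 in ['b', 'd', 'a', 'c'] -> ['d', 'b', 'a', 'c']
'b': index 1 in ['d', 'b', 'a', 'c'] -> ['b', 'd', 'a', 'c']
'd': index 1 in ['b', 'd', 'a', 'c'] -> ['d', 'b', 'a', 'c']


Output: [1, 3, 3, 2, 0, 3, 3, 2, 1, 1, 1]


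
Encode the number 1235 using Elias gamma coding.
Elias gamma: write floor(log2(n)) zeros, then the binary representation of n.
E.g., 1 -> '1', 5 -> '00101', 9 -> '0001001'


num_bits = floor(log2(1235)) + 1 = 11
leading_zeros = num_bits - 1 = 10
binary(1235) = 10011010011

Elias gamma(1235) = '0000000000' + '10011010011' = 000000000010011010011 (21 bits)


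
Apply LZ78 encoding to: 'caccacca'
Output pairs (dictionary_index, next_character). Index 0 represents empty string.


LZ78 encoding steps:
Dictionary: {0: ''}
Step 1: w='' (idx 0), next='c' -> output (0, 'c'), add 'c' as idx 1
Step 2: w='' (idx 0), next='a' -> output (0, 'a'), add 'a' as idx 2
Step 3: w='c' (idx 1), next='c' -> output (1, 'c'), add 'cc' as idx 3
Step 4: w='a' (idx 2), next='c' -> output (2, 'c'), add 'ac' as idx 4
Step 5: w='c' (idx 1), next='a' -> output (1, 'a'), add 'ca' as idx 5


Encoded: [(0, 'c'), (0, 'a'), (1, 'c'), (2, 'c'), (1, 'a')]


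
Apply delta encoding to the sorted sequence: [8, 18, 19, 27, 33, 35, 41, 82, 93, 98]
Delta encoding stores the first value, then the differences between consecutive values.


First value: 8
Deltas:
  18 - 8 = 10
  19 - 18 = 1
  27 - 19 = 8
  33 - 27 = 6
  35 - 33 = 2
  41 - 35 = 6
  82 - 41 = 41
  93 - 82 = 11
  98 - 93 = 5


Delta encoded: [8, 10, 1, 8, 6, 2, 6, 41, 11, 5]


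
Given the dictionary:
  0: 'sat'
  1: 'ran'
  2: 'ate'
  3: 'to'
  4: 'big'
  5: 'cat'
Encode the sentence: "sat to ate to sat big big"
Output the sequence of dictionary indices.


Look up each word in the dictionary:
  'sat' -> 0
  'to' -> 3
  'ate' -> 2
  'to' -> 3
  'sat' -> 0
  'big' -> 4
  'big' -> 4

Encoded: [0, 3, 2, 3, 0, 4, 4]


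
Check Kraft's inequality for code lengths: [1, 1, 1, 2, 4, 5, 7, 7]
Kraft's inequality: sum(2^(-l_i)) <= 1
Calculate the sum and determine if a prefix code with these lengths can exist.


Sum = 2^(-1) + 2^(-1) + 2^(-1) + 2^(-2) + 2^(-4) + 2^(-5) + 2^(-7) + 2^(-7)
    = 0.5 + 0.5 + 0.5 + 0.25 + 0.0625 + 0.03125 + 0.0078125 + 0.0078125
    = 238/128 = 1.859375
Since 1.859375 > 1, Kraft's inequality is NOT satisfied.
A prefix code with these lengths CANNOT exist.

Kraft sum = 1.859375. Not satisfied.


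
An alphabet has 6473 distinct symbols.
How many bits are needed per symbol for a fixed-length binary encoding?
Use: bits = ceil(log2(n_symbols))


log2(6473) = 12.6602
Bracket: 2^12 = 4096 < 6473 <= 2^13 = 8192
So ceil(log2(6473)) = 13

bits = ceil(log2(6473)) = ceil(12.6602) = 13 bits


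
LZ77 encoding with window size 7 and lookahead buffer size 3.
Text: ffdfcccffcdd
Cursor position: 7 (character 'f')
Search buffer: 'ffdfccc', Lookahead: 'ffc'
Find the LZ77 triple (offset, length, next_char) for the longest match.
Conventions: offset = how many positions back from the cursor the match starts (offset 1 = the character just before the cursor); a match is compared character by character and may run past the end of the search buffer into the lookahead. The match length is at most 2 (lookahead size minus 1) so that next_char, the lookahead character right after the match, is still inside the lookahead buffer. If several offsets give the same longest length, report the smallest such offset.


Try each offset into the search buffer:
  offset=1 (pos 6, char 'c'): match length 0
  offset=2 (pos 5, char 'c'): match length 0
  offset=3 (pos 4, char 'c'): match length 0
  offset=4 (pos 3, char 'f'): match length 1
  offset=5 (pos 2, char 'd'): match length 0
  offset=6 (pos 1, char 'f'): match length 1
  offset=7 (pos 0, char 'f'): match length 2
Longest match has length 2 at offset 7.
next_char = character at position 7 + 2 = 9 -> 'c'

Best match: offset=7, length=2 (matching 'ff' starting at position 0)
LZ77 triple: (7, 2, 'c')


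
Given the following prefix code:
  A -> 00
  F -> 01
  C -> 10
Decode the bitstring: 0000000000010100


Decoding step by step:
Bits 00 -> A
Bits 00 -> A
Bits 00 -> A
Bits 00 -> A
Bits 00 -> A
Bits 01 -> F
Bits 01 -> F
Bits 00 -> A


Decoded message: AAAAAFFA


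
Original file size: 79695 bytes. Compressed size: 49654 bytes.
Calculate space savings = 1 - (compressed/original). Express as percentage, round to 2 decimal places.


ratio = compressed/original = 49654/79695 = 0.62305
savings = 1 - ratio = 1 - 0.62305 = 0.37695
as a percentage: 0.37695 * 100 = 37.69%

Space savings = 1 - 49654/79695 = 37.69%


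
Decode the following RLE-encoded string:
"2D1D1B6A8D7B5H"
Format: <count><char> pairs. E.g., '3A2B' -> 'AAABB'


Expanding each <count><char> pair:
  2D -> 'DD'
  1D -> 'D'
  1B -> 'B'
  6A -> 'AAAAAA'
  8D -> 'DDDDDDDD'
  7B -> 'BBBBBBB'
  5H -> 'HHHHH'

Decoded = DDDBAAAAAADDDDDDDDBBBBBBBHHHHH


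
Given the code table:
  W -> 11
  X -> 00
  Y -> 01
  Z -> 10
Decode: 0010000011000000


Decoding:
00 -> X
10 -> Z
00 -> X
00 -> X
11 -> W
00 -> X
00 -> X
00 -> X


Result: XZXXWXXX


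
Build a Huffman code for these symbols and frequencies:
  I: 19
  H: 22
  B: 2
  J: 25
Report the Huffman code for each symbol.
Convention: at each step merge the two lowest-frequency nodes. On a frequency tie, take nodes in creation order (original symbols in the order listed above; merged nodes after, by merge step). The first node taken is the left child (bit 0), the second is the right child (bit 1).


Huffman tree construction:
Step 1: Merge B(2) + I(19) = 21
Step 2: Merge (B+I)(21) + H(22) = 43
Step 3: Merge J(25) + ((B+I)+H)(43) = 68
Read each symbol's code off the tree from the root (left child = 0, right child = 1).

Codes:
  I: 101 (length 3)
  H: 11 (length 2)
  B: 100 (length 3)
  J: 0 (length 1)
Average code length: 132/68 = 1.9412 bits/symbol


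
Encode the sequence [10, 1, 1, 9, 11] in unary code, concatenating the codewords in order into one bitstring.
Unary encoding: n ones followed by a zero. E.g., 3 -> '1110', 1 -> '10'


Encode each number as n ones followed by a terminating 0:
  10 -> 11111111110 (11 bits)
  1 -> 10 (2 bits)
  1 -> 10 (2 bits)
  9 -> 1111111110 (10 bits)
  11 -> 111111111110 (12 bits)
Total length = 11 + 2 + 2 + 10 + 12 = 37 bits.

Unary([10, 1, 1, 9, 11]) = 1111111111010101111111110111111111110 (37 bits)


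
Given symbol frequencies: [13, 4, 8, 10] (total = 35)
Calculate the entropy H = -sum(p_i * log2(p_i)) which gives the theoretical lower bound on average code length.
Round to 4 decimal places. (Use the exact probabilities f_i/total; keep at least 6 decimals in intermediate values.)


Per-symbol terms -p_i * log2(p_i) with p_i = f_i/35:
  p = 13/35 = 0.371429: log2(p) = -1.428843, -p*log2(p) = 0.530713
  p = 4/35 = 0.114286: log2(p) = -3.129283, -p*log2(p) = 0.357632
  p = 8/35 = 0.228571: log2(p) = -2.129283, -p*log2(p) = 0.486693
  p = 10/35 = 0.285714: log2(p) = -1.807355, -p*log2(p) = 0.516387
H = 0.530713 + 0.357632 + 0.486693 + 0.516387 = 1.891425

H = 1.8914 bits/symbol


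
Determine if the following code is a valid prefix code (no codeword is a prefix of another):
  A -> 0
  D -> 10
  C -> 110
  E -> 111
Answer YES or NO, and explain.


Checking each pair (does one codeword prefix another?):
  A='0' vs D='10': no prefix
  A='0' vs C='110': no prefix
  A='0' vs E='111': no prefix
  D='10' vs A='0': no prefix
  D='10' vs C='110': no prefix
  D='10' vs E='111': no prefix
  C='110' vs A='0': no prefix
  C='110' vs D='10': no prefix
  C='110' vs E='111': no prefix
  E='111' vs A='0': no prefix
  E='111' vs D='10': no prefix
  E='111' vs C='110': no prefix
No violation found over all pairs.

YES -- this is a valid prefix code. No codeword is a prefix of any other codeword.


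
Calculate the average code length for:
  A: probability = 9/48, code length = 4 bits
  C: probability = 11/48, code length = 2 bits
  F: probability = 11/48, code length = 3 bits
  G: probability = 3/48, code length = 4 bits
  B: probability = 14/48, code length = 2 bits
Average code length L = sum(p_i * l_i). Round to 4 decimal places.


Weighted contributions p_i * l_i:
  A: (9/48) * 4 = 36/48
  C: (11/48) * 2 = 22/48
  F: (11/48) * 3 = 33/48
  G: (3/48) * 4 = 12/48
  B: (14/48) * 2 = 28/48
Sum = (36 + 22 + 33 + 12 + 28)/48 = 131/48

L = 131/48 = 2.7292 bits/symbol


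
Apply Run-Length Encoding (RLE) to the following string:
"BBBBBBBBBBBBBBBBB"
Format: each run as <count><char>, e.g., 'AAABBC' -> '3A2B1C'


Scanning runs left to right:
  i=0: run of 'B' x 17 -> '17B'

RLE = 17B


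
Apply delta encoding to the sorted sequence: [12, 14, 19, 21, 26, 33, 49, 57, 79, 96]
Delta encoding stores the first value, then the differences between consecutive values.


First value: 12
Deltas:
  14 - 12 = 2
  19 - 14 = 5
  21 - 19 = 2
  26 - 21 = 5
  33 - 26 = 7
  49 - 33 = 16
  57 - 49 = 8
  79 - 57 = 22
  96 - 79 = 17


Delta encoded: [12, 2, 5, 2, 5, 7, 16, 8, 22, 17]


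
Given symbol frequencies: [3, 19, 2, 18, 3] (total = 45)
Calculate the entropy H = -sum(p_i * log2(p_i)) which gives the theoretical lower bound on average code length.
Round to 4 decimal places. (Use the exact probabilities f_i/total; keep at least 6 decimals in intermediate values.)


Per-symbol terms -p_i * log2(p_i) with p_i = f_i/45:
  p = 3/45 = 0.066667: log2(p) = -3.906891, -p*log2(p) = 0.260459
  p = 19/45 = 0.422222: log2(p) = -1.243926, -p*log2(p) = 0.525213
  p = 2/45 = 0.044444: log2(p) = -4.491853, -p*log2(p) = 0.199638
  p = 18/45 = 0.400000: log2(p) = -1.321928, -p*log2(p) = 0.528771
  p = 3/45 = 0.066667: log2(p) = -3.906891, -p*log2(p) = 0.260459
H = 0.260459 + 0.525213 + 0.199638 + 0.528771 + 0.260459 = 1.774540

H = 1.7745 bits/symbol


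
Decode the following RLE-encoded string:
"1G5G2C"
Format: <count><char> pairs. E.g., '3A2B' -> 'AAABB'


Expanding each <count><char> pair:
  1G -> 'G'
  5G -> 'GGGGG'
  2C -> 'CC'

Decoded = GGGGGGCC


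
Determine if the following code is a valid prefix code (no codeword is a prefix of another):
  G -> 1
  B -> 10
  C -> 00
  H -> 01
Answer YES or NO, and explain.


Checking each pair (does one codeword prefix another?):
  G='1' vs B='10': prefix -- VIOLATION

NO -- this is NOT a valid prefix code. G (1) is a prefix of B (10).


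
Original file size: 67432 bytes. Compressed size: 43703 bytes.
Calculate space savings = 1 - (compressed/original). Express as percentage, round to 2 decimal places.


ratio = compressed/original = 43703/67432 = 0.648105
savings = 1 - ratio = 1 - 0.648105 = 0.351895
as a percentage: 0.351895 * 100 = 35.19%

Space savings = 1 - 43703/67432 = 35.19%


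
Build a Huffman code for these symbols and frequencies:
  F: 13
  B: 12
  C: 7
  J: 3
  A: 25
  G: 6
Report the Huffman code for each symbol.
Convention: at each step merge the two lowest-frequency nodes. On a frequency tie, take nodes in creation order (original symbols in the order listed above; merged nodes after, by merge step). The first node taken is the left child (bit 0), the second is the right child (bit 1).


Huffman tree construction:
Step 1: Merge J(3) + G(6) = 9
Step 2: Merge C(7) + (J+G)(9) = 16
Step 3: Merge B(12) + F(13) = 25
Step 4: Merge (C+(J+G))(16) + A(25) = 41
Step 5: Merge (B+F)(25) + ((C+(J+G))+A)(41) = 66
Read each symbol's code off the tree from the root (left child = 0, right child = 1).

Codes:
  F: 01 (length 2)
  B: 00 (length 2)
  C: 100 (length 3)
  J: 1010 (length 4)
  A: 11 (length 2)
  G: 1011 (length 4)
Average code length: 157/66 = 2.3788 bits/symbol


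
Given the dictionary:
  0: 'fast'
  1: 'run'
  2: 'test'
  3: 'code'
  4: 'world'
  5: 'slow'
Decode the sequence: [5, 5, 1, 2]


Look up each index in the dictionary:
  5 -> 'slow'
  5 -> 'slow'
  1 -> 'run'
  2 -> 'test'

Decoded: "slow slow run test"


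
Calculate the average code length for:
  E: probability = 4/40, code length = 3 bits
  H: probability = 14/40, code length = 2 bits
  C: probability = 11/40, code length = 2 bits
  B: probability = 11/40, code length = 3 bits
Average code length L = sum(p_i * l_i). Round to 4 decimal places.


Weighted contributions p_i * l_i:
  E: (4/40) * 3 = 12/40
  H: (14/40) * 2 = 28/40
  C: (11/40) * 2 = 22/40
  B: (11/40) * 3 = 33/40
Sum = (12 + 28 + 22 + 33)/40 = 95/40

L = 95/40 = 2.3750 bits/symbol


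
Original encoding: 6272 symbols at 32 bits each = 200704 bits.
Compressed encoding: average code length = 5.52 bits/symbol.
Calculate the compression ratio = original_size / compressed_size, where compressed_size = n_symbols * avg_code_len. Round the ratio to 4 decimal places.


original_size = n_symbols * orig_bits = 6272 * 32 = 200704 bits
compressed_size = n_symbols * avg_code_len = 6272 * 5.52 = 34621.44 bits
ratio = original_size / compressed_size = 200704 / 34621.44 = 5.7971

Compression ratio = 5.7971


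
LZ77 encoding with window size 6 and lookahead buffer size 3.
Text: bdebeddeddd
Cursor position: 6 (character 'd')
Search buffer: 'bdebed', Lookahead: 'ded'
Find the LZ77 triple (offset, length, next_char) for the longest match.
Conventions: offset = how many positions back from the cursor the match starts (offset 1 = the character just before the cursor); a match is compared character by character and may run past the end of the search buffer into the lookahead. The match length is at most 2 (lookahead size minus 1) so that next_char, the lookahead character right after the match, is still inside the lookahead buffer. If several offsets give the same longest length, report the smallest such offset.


Try each offset into the search buffer:
  offset=1 (pos 5, char 'd'): match length 1
  offset=2 (pos 4, char 'e'): match length 0
  offset=3 (pos 3, char 'b'): match length 0
  offset=4 (pos 2, char 'e'): match length 0
  offset=5 (pos 1, char 'd'): match length 2
  offset=6 (pos 0, char 'b'): match length 0
Longest match has length 2 at offset 5.
next_char = character at position 6 + 2 = 8 -> 'd'

Best match: offset=5, length=2 (matching 'de' starting at position 1)
LZ77 triple: (5, 2, 'd')


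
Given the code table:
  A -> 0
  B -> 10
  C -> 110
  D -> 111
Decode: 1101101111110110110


Decoding:
110 -> C
110 -> C
111 -> D
111 -> D
0 -> A
110 -> C
110 -> C


Result: CCDDACC


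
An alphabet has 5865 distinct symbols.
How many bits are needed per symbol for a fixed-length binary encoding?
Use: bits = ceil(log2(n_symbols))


log2(5865) = 12.5179
Bracket: 2^12 = 4096 < 5865 <= 2^13 = 8192
So ceil(log2(5865)) = 13

bits = ceil(log2(5865)) = ceil(12.5179) = 13 bits


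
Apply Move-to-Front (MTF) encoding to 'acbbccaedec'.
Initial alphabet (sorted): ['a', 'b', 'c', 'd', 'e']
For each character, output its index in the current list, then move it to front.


MTF encoding:
'a': index 0 in ['a', 'b', 'c', 'd', 'e'] -> ['a', 'b', 'c', 'd', 'e']
'c': index 2 in ['a', 'b', 'c', 'd', 'e'] -> ['c', 'a', 'b', 'd', 'e']
'b': index 2 in ['c', 'a', 'b', 'd', 'e'] -> ['b', 'c', 'a', 'd', 'e']
'b': index 0 in ['b', 'c', 'a', 'd', 'e'] -> ['b', 'c', 'a', 'd', 'e']
'c': index 1 in ['b', 'c', 'a', 'd', 'e'] -> ['c', 'b', 'a', 'd', 'e']
'c': index 0 in ['c', 'b', 'a', 'd', 'e'] -> ['c', 'b', 'a', 'd', 'e']
'a': index 2 in ['c', 'b', 'a', 'd', 'e'] -> ['a', 'c', 'b', 'd', 'e']
'e': index 4 in ['a', 'c', 'b', 'd', 'e'] -> ['e', 'a', 'c', 'b', 'd']
'd': index 4 in ['e', 'a', 'c', 'b', 'd'] -> ['d', 'e', 'a', 'c', 'b']
'e': index 1 in ['d', 'e', 'a', 'c', 'b'] -> ['e', 'd', 'a', 'c', 'b']
'c': index 3 in ['e', 'd', 'a', 'c', 'b'] -> ['c', 'e', 'd', 'a', 'b']


Output: [0, 2, 2, 0, 1, 0, 2, 4, 4, 1, 3]


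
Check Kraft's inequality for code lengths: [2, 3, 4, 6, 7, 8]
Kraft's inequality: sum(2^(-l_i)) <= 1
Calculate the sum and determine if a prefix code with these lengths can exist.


Sum = 2^(-2) + 2^(-3) + 2^(-4) + 2^(-6) + 2^(-7) + 2^(-8)
    = 0.25 + 0.125 + 0.0625 + 0.015625 + 0.0078125 + 0.00390625
    = 119/256 = 0.46484375
Since 0.46484375 <= 1, Kraft's inequality IS satisfied.
A prefix code with these lengths CAN exist.

Kraft sum = 0.46484375. Satisfied.


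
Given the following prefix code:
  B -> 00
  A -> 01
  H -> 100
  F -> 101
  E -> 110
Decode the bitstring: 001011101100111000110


Decoding step by step:
Bits 00 -> B
Bits 101 -> F
Bits 110 -> E
Bits 110 -> E
Bits 01 -> A
Bits 110 -> E
Bits 00 -> B
Bits 110 -> E


Decoded message: BFEEAEBE


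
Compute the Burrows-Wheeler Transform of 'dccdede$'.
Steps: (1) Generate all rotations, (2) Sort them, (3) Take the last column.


Rotations (sorted):
  0: $dccdede -> last char: e
  1: ccdede$d -> last char: d
  2: cdede$dc -> last char: c
  3: dccdede$ -> last char: $
  4: de$dccde -> last char: e
  5: dede$dcc -> last char: c
  6: e$dccded -> last char: d
  7: ede$dccd -> last char: d


BWT = edc$ecdd


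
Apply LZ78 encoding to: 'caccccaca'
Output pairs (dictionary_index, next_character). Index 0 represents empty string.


LZ78 encoding steps:
Dictionary: {0: ''}
Step 1: w='' (idx 0), next='c' -> output (0, 'c'), add 'c' as idx 1
Step 2: w='' (idx 0), next='a' -> output (0, 'a'), add 'a' as idx 2
Step 3: w='c' (idx 1), next='c' -> output (1, 'c'), add 'cc' as idx 3
Step 4: w='cc' (idx 3), next='a' -> output (3, 'a'), add 'cca' as idx 4
Step 5: w='c' (idx 1), next='a' -> output (1, 'a'), add 'ca' as idx 5


Encoded: [(0, 'c'), (0, 'a'), (1, 'c'), (3, 'a'), (1, 'a')]


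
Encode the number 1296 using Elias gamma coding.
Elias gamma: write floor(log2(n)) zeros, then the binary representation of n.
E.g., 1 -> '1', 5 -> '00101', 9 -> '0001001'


num_bits = floor(log2(1296)) + 1 = 11
leading_zeros = num_bits - 1 = 10
binary(1296) = 10100010000

Elias gamma(1296) = '0000000000' + '10100010000' = 000000000010100010000 (21 bits)


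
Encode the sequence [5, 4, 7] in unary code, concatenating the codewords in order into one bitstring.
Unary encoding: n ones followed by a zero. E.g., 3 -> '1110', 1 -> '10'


Encode each number as n ones followed by a terminating 0:
  5 -> 111110 (6 bits)
  4 -> 11110 (5 bits)
  7 -> 11111110 (8 bits)
Total length = 6 + 5 + 8 = 19 bits.

Unary([5, 4, 7]) = 1111101111011111110 (19 bits)


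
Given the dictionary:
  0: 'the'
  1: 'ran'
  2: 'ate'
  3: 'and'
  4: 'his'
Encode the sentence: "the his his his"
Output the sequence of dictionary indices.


Look up each word in the dictionary:
  'the' -> 0
  'his' -> 4
  'his' -> 4
  'his' -> 4

Encoded: [0, 4, 4, 4]


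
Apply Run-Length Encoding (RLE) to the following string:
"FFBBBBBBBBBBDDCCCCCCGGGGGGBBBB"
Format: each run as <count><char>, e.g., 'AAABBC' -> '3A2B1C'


Scanning runs left to right:
  i=0: run of 'F' x 2 -> '2F'
  i=2: run of 'B' x 10 -> '10B'
  i=12: run of 'D' x 2 -> '2D'
  i=14: run of 'C' x 6 -> '6C'
  i=20: run of 'G' x 6 -> '6G'
  i=26: run of 'B' x 4 -> '4B'

RLE = 2F10B2D6C6G4B


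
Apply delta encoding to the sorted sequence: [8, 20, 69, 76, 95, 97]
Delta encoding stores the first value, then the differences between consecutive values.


First value: 8
Deltas:
  20 - 8 = 12
  69 - 20 = 49
  76 - 69 = 7
  95 - 76 = 19
  97 - 95 = 2


Delta encoded: [8, 12, 49, 7, 19, 2]


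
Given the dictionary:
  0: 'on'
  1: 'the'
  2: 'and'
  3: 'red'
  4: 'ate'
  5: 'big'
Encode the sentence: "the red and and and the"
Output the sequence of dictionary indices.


Look up each word in the dictionary:
  'the' -> 1
  'red' -> 3
  'and' -> 2
  'and' -> 2
  'and' -> 2
  'the' -> 1

Encoded: [1, 3, 2, 2, 2, 1]


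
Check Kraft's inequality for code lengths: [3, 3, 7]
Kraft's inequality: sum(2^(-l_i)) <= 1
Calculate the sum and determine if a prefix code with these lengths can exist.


Sum = 2^(-3) + 2^(-3) + 2^(-7)
    = 0.125 + 0.125 + 0.0078125
    = 33/128 = 0.2578125
Since 0.2578125 <= 1, Kraft's inequality IS satisfied.
A prefix code with these lengths CAN exist.

Kraft sum = 0.2578125. Satisfied.


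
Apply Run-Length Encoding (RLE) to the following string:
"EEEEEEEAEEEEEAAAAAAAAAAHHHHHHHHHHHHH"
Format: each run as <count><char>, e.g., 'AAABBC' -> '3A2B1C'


Scanning runs left to right:
  i=0: run of 'E' x 7 -> '7E'
  i=7: run of 'A' x 1 -> '1A'
  i=8: run of 'E' x 5 -> '5E'
  i=13: run of 'A' x 10 -> '10A'
  i=23: run of 'H' x 13 -> '13H'

RLE = 7E1A5E10A13H


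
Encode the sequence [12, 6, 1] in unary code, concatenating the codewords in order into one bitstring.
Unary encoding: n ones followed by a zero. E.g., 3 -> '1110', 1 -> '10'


Encode each number as n ones followed by a terminating 0:
  12 -> 1111111111110 (13 bits)
  6 -> 1111110 (7 bits)
  1 -> 10 (2 bits)
Total length = 13 + 7 + 2 = 22 bits.

Unary([12, 6, 1]) = 1111111111110111111010 (22 bits)


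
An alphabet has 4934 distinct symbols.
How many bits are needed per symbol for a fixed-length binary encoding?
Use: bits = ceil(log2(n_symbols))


log2(4934) = 12.2685
Bracket: 2^12 = 4096 < 4934 <= 2^13 = 8192
So ceil(log2(4934)) = 13

bits = ceil(log2(4934)) = ceil(12.2685) = 13 bits


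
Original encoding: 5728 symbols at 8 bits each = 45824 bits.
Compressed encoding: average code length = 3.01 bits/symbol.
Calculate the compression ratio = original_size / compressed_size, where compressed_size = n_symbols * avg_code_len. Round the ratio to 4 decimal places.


original_size = n_symbols * orig_bits = 5728 * 8 = 45824 bits
compressed_size = n_symbols * avg_code_len = 5728 * 3.01 = 17241.28 bits
ratio = original_size / compressed_size = 45824 / 17241.28 = 2.6578

Compression ratio = 2.6578


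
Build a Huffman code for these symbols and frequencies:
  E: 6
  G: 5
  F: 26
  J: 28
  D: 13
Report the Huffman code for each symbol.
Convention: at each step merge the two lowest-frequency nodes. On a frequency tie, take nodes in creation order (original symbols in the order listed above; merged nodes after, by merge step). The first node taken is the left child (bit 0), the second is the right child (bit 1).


Huffman tree construction:
Step 1: Merge G(5) + E(6) = 11
Step 2: Merge (G+E)(11) + D(13) = 24
Step 3: Merge ((G+E)+D)(24) + F(26) = 50
Step 4: Merge J(28) + (((G+E)+D)+F)(50) = 78
Read each symbol's code off the tree from the root (left child = 0, right child = 1).

Codes:
  E: 1001 (length 4)
  G: 1000 (length 4)
  F: 11 (length 2)
  J: 0 (length 1)
  D: 101 (length 3)
Average code length: 163/78 = 2.0897 bits/symbol


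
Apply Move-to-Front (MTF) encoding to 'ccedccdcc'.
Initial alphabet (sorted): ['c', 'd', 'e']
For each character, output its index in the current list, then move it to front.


MTF encoding:
'c': index 0 in ['c', 'd', 'e'] -> ['c', 'd', 'e']
'c': index 0 in ['c', 'd', 'e'] -> ['c', 'd', 'e']
'e': index 2 in ['c', 'd', 'e'] -> ['e', 'c', 'd']
'd': index 2 in ['e', 'c', 'd'] -> ['d', 'e', 'c']
'c': index 2 in ['d', 'e', 'c'] -> ['c', 'd', 'e']
'c': index 0 in ['c', 'd', 'e'] -> ['c', 'd', 'e']
'd': index 1 in ['c', 'd', 'e'] -> ['d', 'c', 'e']
'c': index 1 in ['d', 'c', 'e'] -> ['c', 'd', 'e']
'c': index 0 in ['c', 'd', 'e'] -> ['c', 'd', 'e']


Output: [0, 0, 2, 2, 2, 0, 1, 1, 0]


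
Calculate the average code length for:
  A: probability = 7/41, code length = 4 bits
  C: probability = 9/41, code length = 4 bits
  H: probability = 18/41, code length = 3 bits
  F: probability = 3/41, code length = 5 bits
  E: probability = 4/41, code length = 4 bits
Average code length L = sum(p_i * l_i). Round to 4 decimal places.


Weighted contributions p_i * l_i:
  A: (7/41) * 4 = 28/41
  C: (9/41) * 4 = 36/41
  H: (18/41) * 3 = 54/41
  F: (3/41) * 5 = 15/41
  E: (4/41) * 4 = 16/41
Sum = (28 + 36 + 54 + 15 + 16)/41 = 149/41

L = 149/41 = 3.6341 bits/symbol


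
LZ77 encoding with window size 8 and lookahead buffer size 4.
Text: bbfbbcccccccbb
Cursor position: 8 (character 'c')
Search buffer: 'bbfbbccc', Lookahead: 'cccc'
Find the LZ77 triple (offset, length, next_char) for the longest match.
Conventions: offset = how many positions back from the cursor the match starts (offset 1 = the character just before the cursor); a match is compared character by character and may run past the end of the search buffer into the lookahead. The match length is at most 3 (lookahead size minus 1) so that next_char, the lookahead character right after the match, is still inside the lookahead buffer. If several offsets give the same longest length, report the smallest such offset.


Try each offset into the search buffer:
  offset=1 (pos 7, char 'c'): match length 3
  offset=2 (pos 6, char 'c'): match length 3
  offset=3 (pos 5, char 'c'): match length 3
  offset=4 (pos 4, char 'b'): match length 0
  offset=5 (pos 3, char 'b'): match length 0
  offset=6 (pos 2, char 'f'): match length 0
  offset=7 (pos 1, char 'b'): match length 0
  offset=8 (pos 0, char 'b'): match length 0
Longest match has length 3, found at offsets 1, 2, 3; take the smallest, offset 1.
next_char = character at position 8 + 3 = 11 -> 'c'

Best match: offset=1, length=3 (matching 'ccc' starting at position 7)
LZ77 triple: (1, 3, 'c')


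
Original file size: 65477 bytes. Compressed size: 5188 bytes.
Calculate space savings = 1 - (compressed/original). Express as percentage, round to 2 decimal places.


ratio = compressed/original = 5188/65477 = 0.079234
savings = 1 - ratio = 1 - 0.079234 = 0.920766
as a percentage: 0.920766 * 100 = 92.08%

Space savings = 1 - 5188/65477 = 92.08%


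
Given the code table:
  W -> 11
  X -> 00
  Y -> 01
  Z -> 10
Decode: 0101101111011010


Decoding:
01 -> Y
01 -> Y
10 -> Z
11 -> W
11 -> W
01 -> Y
10 -> Z
10 -> Z


Result: YYZWWYZZ


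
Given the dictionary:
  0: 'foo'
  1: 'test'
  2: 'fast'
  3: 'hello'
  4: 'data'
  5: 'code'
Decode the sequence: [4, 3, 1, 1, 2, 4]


Look up each index in the dictionary:
  4 -> 'data'
  3 -> 'hello'
  1 -> 'test'
  1 -> 'test'
  2 -> 'fast'
  4 -> 'data'

Decoded: "data hello test test fast data"


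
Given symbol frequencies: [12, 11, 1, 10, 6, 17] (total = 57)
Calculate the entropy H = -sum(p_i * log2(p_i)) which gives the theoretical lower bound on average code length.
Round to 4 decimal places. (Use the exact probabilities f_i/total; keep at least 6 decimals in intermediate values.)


Per-symbol terms -p_i * log2(p_i) with p_i = f_i/57:
  p = 12/57 = 0.210526: log2(p) = -2.247928, -p*log2(p) = 0.473248
  p = 11/57 = 0.192982: log2(p) = -2.373458, -p*log2(p) = 0.458036
  p = 1/57 = 0.017544: log2(p) = -5.832890, -p*log2(p) = 0.102331
  p = 10/57 = 0.175439: log2(p) = -2.510962, -p*log2(p) = 0.440520
  p = 6/57 = 0.105263: log2(p) = -3.247928, -p*log2(p) = 0.341887
  p = 17/57 = 0.298246: log2(p) = -1.745427, -p*log2(p) = 0.520566
H = 0.473248 + 0.458036 + 0.102331 + 0.440520 + 0.341887 + 0.520566 = 2.336588

H = 2.3366 bits/symbol


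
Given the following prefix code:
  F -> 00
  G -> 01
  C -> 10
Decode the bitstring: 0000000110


Decoding step by step:
Bits 00 -> F
Bits 00 -> F
Bits 00 -> F
Bits 01 -> G
Bits 10 -> C


Decoded message: FFFGC


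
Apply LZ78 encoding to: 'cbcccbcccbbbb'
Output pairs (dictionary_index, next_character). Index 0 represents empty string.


LZ78 encoding steps:
Dictionary: {0: ''}
Step 1: w='' (idx 0), next='c' -> output (0, 'c'), add 'c' as idx 1
Step 2: w='' (idx 0), next='b' -> output (0, 'b'), add 'b' as idx 2
Step 3: w='c' (idx 1), next='c' -> output (1, 'c'), add 'cc' as idx 3
Step 4: w='c' (idx 1), next='b' -> output (1, 'b'), add 'cb' as idx 4
Step 5: w='cc' (idx 3), next='c' -> output (3, 'c'), add 'ccc' as idx 5
Step 6: w='b' (idx 2), next='b' -> output (2, 'b'), add 'bb' as idx 6
Step 7: w='bb' (idx 6), end of input -> output (6, '')


Encoded: [(0, 'c'), (0, 'b'), (1, 'c'), (1, 'b'), (3, 'c'), (2, 'b'), (6, '')]


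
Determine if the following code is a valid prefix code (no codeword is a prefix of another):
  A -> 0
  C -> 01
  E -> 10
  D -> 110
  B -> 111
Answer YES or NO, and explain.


Checking each pair (does one codeword prefix another?):
  A='0' vs C='01': prefix -- VIOLATION

NO -- this is NOT a valid prefix code. A (0) is a prefix of C (01).


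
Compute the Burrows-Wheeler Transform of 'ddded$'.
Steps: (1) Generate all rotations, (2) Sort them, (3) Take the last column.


Rotations (sorted):
  0: $ddded -> last char: d
  1: d$ddde -> last char: e
  2: ddded$ -> last char: $
  3: dded$d -> last char: d
  4: ded$dd -> last char: d
  5: ed$ddd -> last char: d


BWT = de$ddd


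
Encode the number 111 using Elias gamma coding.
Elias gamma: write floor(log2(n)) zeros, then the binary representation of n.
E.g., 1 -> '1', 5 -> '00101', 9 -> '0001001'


num_bits = floor(log2(111)) + 1 = 7
leading_zeros = num_bits - 1 = 6
binary(111) = 1101111

Elias gamma(111) = '000000' + '1101111' = 0000001101111 (13 bits)


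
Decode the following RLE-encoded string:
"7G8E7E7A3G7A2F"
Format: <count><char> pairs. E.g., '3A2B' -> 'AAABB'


Expanding each <count><char> pair:
  7G -> 'GGGGGGG'
  8E -> 'EEEEEEEE'
  7E -> 'EEEEEEE'
  7A -> 'AAAAAAA'
  3G -> 'GGG'
  7A -> 'AAAAAAA'
  2F -> 'FF'

Decoded = GGGGGGGEEEEEEEEEEEEEEEAAAAAAAGGGAAAAAAAFF


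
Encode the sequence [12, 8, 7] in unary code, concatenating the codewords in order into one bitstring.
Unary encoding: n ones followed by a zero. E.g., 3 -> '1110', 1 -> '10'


Encode each number as n ones followed by a terminating 0:
  12 -> 1111111111110 (13 bits)
  8 -> 111111110 (9 bits)
  7 -> 11111110 (8 bits)
Total length = 13 + 9 + 8 = 30 bits.

Unary([12, 8, 7]) = 111111111111011111111011111110 (30 bits)


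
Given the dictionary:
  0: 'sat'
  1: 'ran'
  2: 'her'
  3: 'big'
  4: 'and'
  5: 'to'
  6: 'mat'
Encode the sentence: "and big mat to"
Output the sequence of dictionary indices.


Look up each word in the dictionary:
  'and' -> 4
  'big' -> 3
  'mat' -> 6
  'to' -> 5

Encoded: [4, 3, 6, 5]


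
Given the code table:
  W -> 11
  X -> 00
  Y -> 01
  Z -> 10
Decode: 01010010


Decoding:
01 -> Y
01 -> Y
00 -> X
10 -> Z


Result: YYXZ


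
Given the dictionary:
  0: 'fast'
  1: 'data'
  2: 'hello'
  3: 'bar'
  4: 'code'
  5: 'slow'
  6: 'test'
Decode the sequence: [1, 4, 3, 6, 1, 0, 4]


Look up each index in the dictionary:
  1 -> 'data'
  4 -> 'code'
  3 -> 'bar'
  6 -> 'test'
  1 -> 'data'
  0 -> 'fast'
  4 -> 'code'

Decoded: "data code bar test data fast code"


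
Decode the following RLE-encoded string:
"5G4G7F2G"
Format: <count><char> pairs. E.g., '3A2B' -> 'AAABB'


Expanding each <count><char> pair:
  5G -> 'GGGGG'
  4G -> 'GGGG'
  7F -> 'FFFFFFF'
  2G -> 'GG'

Decoded = GGGGGGGGGFFFFFFFGG


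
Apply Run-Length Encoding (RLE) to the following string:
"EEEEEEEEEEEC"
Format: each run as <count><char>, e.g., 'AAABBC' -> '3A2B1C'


Scanning runs left to right:
  i=0: run of 'E' x 11 -> '11E'
  i=11: run of 'C' x 1 -> '1C'

RLE = 11E1C


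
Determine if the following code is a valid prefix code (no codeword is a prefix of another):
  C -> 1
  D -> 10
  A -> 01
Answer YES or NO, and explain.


Checking each pair (does one codeword prefix another?):
  C='1' vs D='10': prefix -- VIOLATION

NO -- this is NOT a valid prefix code. C (1) is a prefix of D (10).


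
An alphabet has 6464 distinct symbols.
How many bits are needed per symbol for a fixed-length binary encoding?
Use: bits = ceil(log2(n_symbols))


log2(6464) = 12.6582
Bracket: 2^12 = 4096 < 6464 <= 2^13 = 8192
So ceil(log2(6464)) = 13

bits = ceil(log2(6464)) = ceil(12.6582) = 13 bits


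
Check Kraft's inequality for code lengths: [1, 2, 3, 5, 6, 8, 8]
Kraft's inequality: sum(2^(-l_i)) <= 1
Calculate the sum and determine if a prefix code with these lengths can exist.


Sum = 2^(-1) + 2^(-2) + 2^(-3) + 2^(-5) + 2^(-6) + 2^(-8) + 2^(-8)
    = 0.5 + 0.25 + 0.125 + 0.03125 + 0.015625 + 0.00390625 + 0.00390625
    = 238/256 = 0.9296875
Since 0.9296875 <= 1, Kraft's inequality IS satisfied.
A prefix code with these lengths CAN exist.

Kraft sum = 0.9296875. Satisfied.


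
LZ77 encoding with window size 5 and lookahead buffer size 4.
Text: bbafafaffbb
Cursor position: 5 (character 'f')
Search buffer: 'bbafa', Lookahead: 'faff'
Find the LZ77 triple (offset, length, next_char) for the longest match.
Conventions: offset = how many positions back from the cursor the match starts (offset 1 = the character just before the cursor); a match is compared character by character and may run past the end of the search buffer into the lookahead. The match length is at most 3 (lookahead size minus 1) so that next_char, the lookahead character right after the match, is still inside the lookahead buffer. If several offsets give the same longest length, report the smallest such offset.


Try each offset into the search buffer:
  offset=1 (pos 4, char 'a'): match length 0
  offset=2 (pos 3, char 'f'): match length 3
  offset=3 (pos 2, char 'a'): match length 0
  offset=4 (pos 1, char 'b'): match length 0
  offset=5 (pos 0, char 'b'): match length 0
Longest match has length 3 at offset 2.
next_char = character at position 5 + 3 = 8 -> 'f'

Best match: offset=2, length=3 (matching 'faf' starting at position 3)
LZ77 triple: (2, 3, 'f')


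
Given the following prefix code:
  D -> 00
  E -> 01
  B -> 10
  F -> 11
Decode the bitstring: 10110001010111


Decoding step by step:
Bits 10 -> B
Bits 11 -> F
Bits 00 -> D
Bits 01 -> E
Bits 01 -> E
Bits 01 -> E
Bits 11 -> F


Decoded message: BFDEEEF


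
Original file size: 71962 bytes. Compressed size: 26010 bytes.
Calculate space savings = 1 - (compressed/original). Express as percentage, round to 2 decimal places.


ratio = compressed/original = 26010/71962 = 0.361441
savings = 1 - ratio = 1 - 0.361441 = 0.638559
as a percentage: 0.638559 * 100 = 63.86%

Space savings = 1 - 26010/71962 = 63.86%


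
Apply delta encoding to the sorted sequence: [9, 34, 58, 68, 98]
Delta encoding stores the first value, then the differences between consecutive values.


First value: 9
Deltas:
  34 - 9 = 25
  58 - 34 = 24
  68 - 58 = 10
  98 - 68 = 30


Delta encoded: [9, 25, 24, 10, 30]


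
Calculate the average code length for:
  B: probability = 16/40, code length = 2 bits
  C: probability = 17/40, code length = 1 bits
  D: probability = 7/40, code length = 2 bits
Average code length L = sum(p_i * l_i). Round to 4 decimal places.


Weighted contributions p_i * l_i:
  B: (16/40) * 2 = 32/40
  C: (17/40) * 1 = 17/40
  D: (7/40) * 2 = 14/40
Sum = (32 + 17 + 14)/40 = 63/40

L = 63/40 = 1.5750 bits/symbol


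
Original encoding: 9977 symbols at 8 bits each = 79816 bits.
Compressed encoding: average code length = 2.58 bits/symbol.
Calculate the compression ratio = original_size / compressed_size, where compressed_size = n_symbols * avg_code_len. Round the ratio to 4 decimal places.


original_size = n_symbols * orig_bits = 9977 * 8 = 79816 bits
compressed_size = n_symbols * avg_code_len = 9977 * 2.58 = 25740.66 bits
ratio = original_size / compressed_size = 79816 / 25740.66 = 3.1008

Compression ratio = 3.1008


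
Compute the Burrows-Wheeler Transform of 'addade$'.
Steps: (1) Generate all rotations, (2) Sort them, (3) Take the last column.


Rotations (sorted):
  0: $addade -> last char: e
  1: addade$ -> last char: $
  2: ade$add -> last char: d
  3: dade$ad -> last char: d
  4: ddade$a -> last char: a
  5: de$adda -> last char: a
  6: e$addad -> last char: d


BWT = e$ddaad


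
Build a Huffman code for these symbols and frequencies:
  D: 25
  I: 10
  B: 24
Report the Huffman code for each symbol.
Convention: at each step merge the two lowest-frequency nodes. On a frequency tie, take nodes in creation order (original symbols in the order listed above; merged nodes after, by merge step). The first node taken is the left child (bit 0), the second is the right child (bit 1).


Huffman tree construction:
Step 1: Merge I(10) + B(24) = 34
Step 2: Merge D(25) + (I+B)(34) = 59
Read each symbol's code off the tree from the root (left child = 0, right child = 1).

Codes:
  D: 0 (length 1)
  I: 10 (length 2)
  B: 11 (length 2)
Average code length: 93/59 = 1.5763 bits/symbol


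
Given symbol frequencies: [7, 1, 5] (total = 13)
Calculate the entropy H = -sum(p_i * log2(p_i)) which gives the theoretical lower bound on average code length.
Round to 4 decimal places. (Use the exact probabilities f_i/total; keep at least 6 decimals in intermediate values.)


Per-symbol terms -p_i * log2(p_i) with p_i = f_i/13:
  p = 7/13 = 0.538462: log2(p) = -0.893085, -p*log2(p) = 0.480892
  p = 1/13 = 0.076923: log2(p) = -3.700440, -p*log2(p) = 0.284649
  p = 5/13 = 0.384615: log2(p) = -1.378512, -p*log2(p) = 0.530197
H = 0.480892 + 0.284649 + 0.530197 = 1.295738

H = 1.2957 bits/symbol


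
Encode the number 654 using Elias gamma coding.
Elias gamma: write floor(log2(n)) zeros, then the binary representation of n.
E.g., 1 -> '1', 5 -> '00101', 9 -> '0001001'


num_bits = floor(log2(654)) + 1 = 10
leading_zeros = num_bits - 1 = 9
binary(654) = 1010001110

Elias gamma(654) = '000000000' + '1010001110' = 0000000001010001110 (19 bits)


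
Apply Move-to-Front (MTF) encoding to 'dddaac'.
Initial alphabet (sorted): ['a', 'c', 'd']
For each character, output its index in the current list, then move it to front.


MTF encoding:
'd': index 2 in ['a', 'c', 'd'] -> ['d', 'a', 'c']
'd': index 0 in ['d', 'a', 'c'] -> ['d', 'a', 'c']
'd': index 0 in ['d', 'a', 'c'] -> ['d', 'a', 'c']
'a': index 1 in ['d', 'a', 'c'] -> ['a', 'd', 'c']
'a': index 0 in ['a', 'd', 'c'] -> ['a', 'd', 'c']
'c': index 2 in ['a', 'd', 'c'] -> ['c', 'a', 'd']


Output: [2, 0, 0, 1, 0, 2]


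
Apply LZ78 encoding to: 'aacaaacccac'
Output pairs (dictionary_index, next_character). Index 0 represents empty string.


LZ78 encoding steps:
Dictionary: {0: ''}
Step 1: w='' (idx 0), next='a' -> output (0, 'a'), add 'a' as idx 1
Step 2: w='a' (idx 1), next='c' -> output (1, 'c'), add 'ac' as idx 2
Step 3: w='a' (idx 1), next='a' -> output (1, 'a'), add 'aa' as idx 3
Step 4: w='ac' (idx 2), next='c' -> output (2, 'c'), add 'acc' as idx 4
Step 5: w='' (idx 0), next='c' -> output (0, 'c'), add 'c' as idx 5
Step 6: w='ac' (idx 2), end of input -> output (2, '')


Encoded: [(0, 'a'), (1, 'c'), (1, 'a'), (2, 'c'), (0, 'c'), (2, '')]


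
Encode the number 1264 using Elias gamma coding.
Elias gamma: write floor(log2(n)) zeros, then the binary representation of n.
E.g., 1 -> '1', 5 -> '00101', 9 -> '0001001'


num_bits = floor(log2(1264)) + 1 = 11
leading_zeros = num_bits - 1 = 10
binary(1264) = 10011110000

Elias gamma(1264) = '0000000000' + '10011110000' = 000000000010011110000 (21 bits)
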